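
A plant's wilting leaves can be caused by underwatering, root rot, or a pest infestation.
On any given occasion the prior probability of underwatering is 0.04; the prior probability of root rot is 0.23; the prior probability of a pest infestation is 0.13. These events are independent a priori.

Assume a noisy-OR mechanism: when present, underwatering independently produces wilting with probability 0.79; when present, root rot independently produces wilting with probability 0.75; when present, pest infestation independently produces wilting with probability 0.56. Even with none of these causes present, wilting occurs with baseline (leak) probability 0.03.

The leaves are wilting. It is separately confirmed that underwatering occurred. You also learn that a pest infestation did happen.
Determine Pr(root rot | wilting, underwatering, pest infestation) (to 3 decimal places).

Under noisy-OR, P(wilting | causes) = 1 − (1−0.03)·∏(1−qᵢ) over the active causes.
Numerator (weight on configurations with root rot): 0.977593*0.23 = 0.224846
The normalizing constant is 0.910372*0.77 + 0.977593*0.23 = 0.925832
P(root rot | wilting, underwatering, pest infestation) = 0.224846/0.925832 ≈ 0.243

Pr(root rot | wilting, underwatering, pest infestation) ≈ 0.243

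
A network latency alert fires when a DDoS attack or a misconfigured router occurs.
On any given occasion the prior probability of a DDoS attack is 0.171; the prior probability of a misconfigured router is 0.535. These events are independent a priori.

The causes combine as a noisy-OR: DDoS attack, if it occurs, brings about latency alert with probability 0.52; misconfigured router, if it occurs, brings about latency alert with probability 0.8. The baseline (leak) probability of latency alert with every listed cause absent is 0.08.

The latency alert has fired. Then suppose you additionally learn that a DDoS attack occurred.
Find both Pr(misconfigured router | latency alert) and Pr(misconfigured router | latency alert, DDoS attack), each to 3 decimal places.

Pr(misconfigured router | latency alert) ≈ 0.855; Pr(misconfigured router | latency alert, DDoS attack) ≈ 0.653

Under noisy-OR, P(latency alert | causes) = 1 − (1−0.08)·∏(1−qᵢ) over the active causes.
Weight on misconfigured router=true, given the evidence: 0.361908 + 0.083405 = 0.445313
Normalizer over all consistent configurations: 0.08*0.829*0.465 + 0.816*0.829*0.535 + 0.5584*0.171*0.465 + 0.91168*0.171*0.535 = 0.520553
P(misconfigured router | latency alert) = 0.445313/0.520553 ≈ 0.855

With the extra evidence:
For the numerator, keep only misconfigured router=true terms: 0.91168*0.535 = 0.487749
Normalizer over all consistent configurations: 0.5584*0.465 + 0.91168*0.535 = 0.747405
Posterior = 0.487749 / 0.747405 ≈ 0.653
This is intercausal reasoning (explaining away): once DDoS attack accounts for the latency alert, misconfigured router becomes less likely.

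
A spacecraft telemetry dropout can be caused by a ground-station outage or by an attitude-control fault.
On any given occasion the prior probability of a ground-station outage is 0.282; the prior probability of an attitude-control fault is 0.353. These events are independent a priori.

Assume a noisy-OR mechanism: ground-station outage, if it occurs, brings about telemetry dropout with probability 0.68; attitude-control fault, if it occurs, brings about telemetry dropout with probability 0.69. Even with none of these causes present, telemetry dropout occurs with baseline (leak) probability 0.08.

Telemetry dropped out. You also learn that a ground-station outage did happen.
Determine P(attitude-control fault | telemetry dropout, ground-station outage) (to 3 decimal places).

P(attitude-control fault | telemetry dropout, ground-station outage) ≈ 0.413

Under noisy-OR, P(telemetry dropout | causes) = 1 − (1−0.08)·∏(1−qᵢ) over the active causes.
Enumerate both values of attitude-control fault and weight by the priors:
  P(telemetry dropout | ground-station outage) = 0.7056*0.647 + 0.908736*0.353
        = 0.456523 + 0.320784 = 0.777307
Keeping only the attitude-control fault-present terms gives 0.320784, so
  P(attitude-control fault | telemetry dropout, ground-station outage) = 0.320784 / 0.777307 ≈ 0.413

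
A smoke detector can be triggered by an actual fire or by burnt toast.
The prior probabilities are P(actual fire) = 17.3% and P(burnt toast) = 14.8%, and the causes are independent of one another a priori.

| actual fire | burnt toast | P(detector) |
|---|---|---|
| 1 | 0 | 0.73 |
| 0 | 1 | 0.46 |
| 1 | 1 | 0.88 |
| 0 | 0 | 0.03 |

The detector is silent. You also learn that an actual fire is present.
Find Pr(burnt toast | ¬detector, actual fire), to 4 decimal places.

Pr(burnt toast | ¬detector, actual fire) ≈ 0.0717

Sum P(¬detector|·) weighted by the priors over both values of burnt toast:
  P(¬detector | actual fire) = 0.27·0.852 + 0.12·0.148
        = 0.230040 + 0.017760 = 0.247800
The terms with burnt toast present sum to 0.017760, so
  P(burnt toast | ¬detector, actual fire) = 0.017760 / 0.247800 ≈ 0.0717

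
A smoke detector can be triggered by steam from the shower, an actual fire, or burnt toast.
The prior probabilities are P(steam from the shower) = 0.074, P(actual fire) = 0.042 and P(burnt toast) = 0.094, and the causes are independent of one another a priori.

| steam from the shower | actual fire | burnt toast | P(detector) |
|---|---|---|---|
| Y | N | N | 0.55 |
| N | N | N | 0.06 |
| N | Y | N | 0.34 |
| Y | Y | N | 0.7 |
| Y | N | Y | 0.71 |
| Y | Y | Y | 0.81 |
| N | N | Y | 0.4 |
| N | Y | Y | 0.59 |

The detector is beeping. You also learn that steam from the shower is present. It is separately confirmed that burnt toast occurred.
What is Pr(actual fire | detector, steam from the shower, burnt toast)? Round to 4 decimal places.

Pr(actual fire | detector, steam from the shower, burnt toast) ≈ 0.0476

Weight on actual fire=true, given the evidence: 0.81·0.042 = 0.034020
Denominator P(detector | steam from the shower, burnt toast): 0.71·0.958 + 0.81·0.042 = 0.714200
P(actual fire | detector, steam from the shower, burnt toast) = 0.034020/0.714200 ≈ 0.0476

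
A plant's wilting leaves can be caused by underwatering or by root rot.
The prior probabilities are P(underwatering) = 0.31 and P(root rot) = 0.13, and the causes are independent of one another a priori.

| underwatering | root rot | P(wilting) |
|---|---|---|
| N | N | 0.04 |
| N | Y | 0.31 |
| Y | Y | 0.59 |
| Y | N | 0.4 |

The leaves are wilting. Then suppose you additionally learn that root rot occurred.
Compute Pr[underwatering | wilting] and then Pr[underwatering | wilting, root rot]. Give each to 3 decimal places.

Pr[underwatering | wilting] ≈ 0.718; Pr[underwatering | wilting, root rot] ≈ 0.461

By total probability over the 4 (underwatering, root rot) configurations:
  P(wilting) = 0.04×0.69×0.87 + 0.31×0.69×0.13 + 0.4×0.31×0.87 + 0.59×0.31×0.13
        = 0.024012 + 0.027807 + 0.107880 + 0.023777 = 0.183476
The terms with underwatering present sum to 0.131657, so
  P(underwatering | wilting) = 0.131657 / 0.183476 ≈ 0.718

Now also conditioning on root rot=true:
By total probability over both values of underwatering:
  P(wilting | root rot) = 0.31*0.69 + 0.59*0.31
        = 0.213900 + 0.182900 = 0.396800
Keeping only the underwatering-present terms gives 0.182900, so
  P(underwatering | wilting, root rot) = 0.182900 / 0.396800 ≈ 0.461
This is intercausal reasoning (explaining away): once root rot accounts for the wilting, underwatering becomes less likely.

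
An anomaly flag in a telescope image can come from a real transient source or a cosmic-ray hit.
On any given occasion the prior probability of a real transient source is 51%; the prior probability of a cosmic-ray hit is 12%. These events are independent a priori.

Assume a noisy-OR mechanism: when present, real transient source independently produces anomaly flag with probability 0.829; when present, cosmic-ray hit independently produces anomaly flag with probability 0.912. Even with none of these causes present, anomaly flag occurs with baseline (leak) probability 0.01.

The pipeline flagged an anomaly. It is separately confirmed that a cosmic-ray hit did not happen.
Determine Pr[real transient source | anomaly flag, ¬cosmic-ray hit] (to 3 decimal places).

Pr[real transient source | anomaly flag, ¬cosmic-ray hit] ≈ 0.989

Under noisy-OR, P(anomaly flag | causes) = 1 − (1−0.01)·∏(1−qᵢ) over the active causes.
For the numerator, keep only real transient source=true terms: 0.83071×0.51 = 0.423662
Normalizer over all consistent configurations: 0.01×0.49 + 0.83071×0.51 = 0.428562
Posterior = 0.423662 / 0.428562 ≈ 0.989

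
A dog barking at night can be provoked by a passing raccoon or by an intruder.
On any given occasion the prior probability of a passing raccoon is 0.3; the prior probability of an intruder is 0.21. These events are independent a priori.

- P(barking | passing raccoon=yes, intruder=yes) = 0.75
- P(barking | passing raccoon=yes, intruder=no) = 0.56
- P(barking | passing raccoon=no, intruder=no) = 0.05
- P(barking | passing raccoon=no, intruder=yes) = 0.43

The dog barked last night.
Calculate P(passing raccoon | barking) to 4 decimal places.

Sum P(barking|·) weighted by the priors over the 4 (passing raccoon, intruder) configurations:
  P(barking) = 0.05*0.7*0.79 + 0.43*0.7*0.21 + 0.56*0.3*0.79 + 0.75*0.3*0.21
        = 0.027650 + 0.063210 + 0.132720 + 0.047250 = 0.270830
The terms with passing raccoon present sum to 0.179970, so
  P(passing raccoon | barking) = 0.179970 / 0.270830 ≈ 0.6645

P(passing raccoon | barking) ≈ 0.6645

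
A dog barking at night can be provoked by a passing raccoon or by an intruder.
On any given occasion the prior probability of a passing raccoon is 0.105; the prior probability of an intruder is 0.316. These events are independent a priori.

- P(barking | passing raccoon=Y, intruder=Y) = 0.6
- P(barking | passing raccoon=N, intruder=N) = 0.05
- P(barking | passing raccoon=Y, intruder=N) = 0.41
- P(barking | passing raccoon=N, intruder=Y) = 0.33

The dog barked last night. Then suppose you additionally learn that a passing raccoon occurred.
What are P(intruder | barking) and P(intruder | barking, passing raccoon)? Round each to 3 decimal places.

Numerator (weight on configurations with intruder): 0.093331 + 0.019908 = 0.113239
Denominator P(barking): 0.05×0.895×0.684 + 0.33×0.895×0.316 + 0.41×0.105×0.684 + 0.6×0.105×0.316 = 0.173294
Posterior = 0.113239 / 0.173294 ≈ 0.653

Now also conditioning on passing raccoon=true:
For the numerator, keep only intruder=true terms: 0.6×0.316 = 0.189600
The normalizing constant is 0.41×0.684 + 0.6×0.316 = 0.470040
Posterior = 0.189600 / 0.470040 ≈ 0.403
Conditioning on passing raccoon lowers the posterior on intruder: the classic explaining-away effect in a common-effect structure.

P(intruder | barking) ≈ 0.653; P(intruder | barking, passing raccoon) ≈ 0.403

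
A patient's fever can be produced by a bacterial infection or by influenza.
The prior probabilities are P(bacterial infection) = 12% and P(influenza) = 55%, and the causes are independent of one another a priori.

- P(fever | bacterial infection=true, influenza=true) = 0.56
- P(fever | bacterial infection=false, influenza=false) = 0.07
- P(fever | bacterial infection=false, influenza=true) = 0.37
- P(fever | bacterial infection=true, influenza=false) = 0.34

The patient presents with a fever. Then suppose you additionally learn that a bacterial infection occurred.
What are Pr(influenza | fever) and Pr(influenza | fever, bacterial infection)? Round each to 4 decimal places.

Pr(influenza | fever) ≈ 0.8242; Pr(influenza | fever, bacterial infection) ≈ 0.6681

P(fever) = 0.07×0.88×0.45 + 0.37×0.88×0.55 + 0.34×0.12×0.45 + 0.56×0.12×0.55 = 0.027720 + 0.179080 + 0.018360 + 0.036960 = 0.262120
Of this, 0.216040 comes from 0.179080 + 0.036960 (the influenza=true cases).
Hence the posterior is 0.216040/0.262120 ≈ 0.8242.

Now condition on the additional information:
By total probability over both values of influenza:
  P(fever | bacterial infection) = 0.34·0.45 + 0.56·0.55
        = 0.153000 + 0.308000 = 0.461000
The terms with influenza present sum to 0.308000, so
  P(influenza | fever, bacterial infection) = 0.308000 / 0.461000 ≈ 0.6681
This is intercausal reasoning (explaining away): once bacterial infection accounts for the fever, influenza becomes less likely.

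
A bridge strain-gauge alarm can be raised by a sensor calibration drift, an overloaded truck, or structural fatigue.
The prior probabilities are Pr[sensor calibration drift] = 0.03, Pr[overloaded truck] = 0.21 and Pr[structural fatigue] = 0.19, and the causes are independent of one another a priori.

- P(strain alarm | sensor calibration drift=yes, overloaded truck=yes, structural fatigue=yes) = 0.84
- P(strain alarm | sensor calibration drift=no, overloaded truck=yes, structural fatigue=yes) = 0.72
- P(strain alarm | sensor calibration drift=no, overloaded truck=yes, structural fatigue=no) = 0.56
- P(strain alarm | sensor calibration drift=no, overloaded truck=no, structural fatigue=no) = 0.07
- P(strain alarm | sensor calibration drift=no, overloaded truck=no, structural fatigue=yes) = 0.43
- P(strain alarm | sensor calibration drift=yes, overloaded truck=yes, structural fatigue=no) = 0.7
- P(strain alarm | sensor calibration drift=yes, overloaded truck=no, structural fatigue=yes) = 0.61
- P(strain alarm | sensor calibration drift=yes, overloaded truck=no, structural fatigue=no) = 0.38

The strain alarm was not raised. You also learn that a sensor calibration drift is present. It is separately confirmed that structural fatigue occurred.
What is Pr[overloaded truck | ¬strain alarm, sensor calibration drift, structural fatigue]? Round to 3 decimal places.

Sum P(¬strain alarm|·) weighted by the priors over both values of overloaded truck:
  P(¬strain alarm | sensor calibration drift, structural fatigue) = 0.39·0.79 + 0.16·0.21
        = 0.308100 + 0.033600 = 0.341700
Keeping only the overloaded truck-present terms gives 0.033600, so
  P(overloaded truck | ¬strain alarm, sensor calibration drift, structural fatigue) = 0.033600 / 0.341700 ≈ 0.098

Pr[overloaded truck | ¬strain alarm, sensor calibration drift, structural fatigue] ≈ 0.098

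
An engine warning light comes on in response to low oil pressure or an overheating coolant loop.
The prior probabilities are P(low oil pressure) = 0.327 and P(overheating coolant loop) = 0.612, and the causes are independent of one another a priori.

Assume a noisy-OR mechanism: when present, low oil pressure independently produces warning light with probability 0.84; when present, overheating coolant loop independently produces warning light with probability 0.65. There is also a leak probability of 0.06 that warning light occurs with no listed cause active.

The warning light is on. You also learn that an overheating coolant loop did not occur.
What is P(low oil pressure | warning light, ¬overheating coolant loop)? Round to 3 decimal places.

Under noisy-OR, P(warning light | causes) = 1 − (1−0.06)·∏(1−qᵢ) over the active causes.
Weight on low oil pressure=true, given the evidence: 0.8496×0.327 = 0.277819
Normalizer over all consistent configurations: 0.06×0.673 + 0.8496×0.327 = 0.318199
Posterior = 0.277819 / 0.318199 ≈ 0.873

P(low oil pressure | warning light, ¬overheating coolant loop) ≈ 0.873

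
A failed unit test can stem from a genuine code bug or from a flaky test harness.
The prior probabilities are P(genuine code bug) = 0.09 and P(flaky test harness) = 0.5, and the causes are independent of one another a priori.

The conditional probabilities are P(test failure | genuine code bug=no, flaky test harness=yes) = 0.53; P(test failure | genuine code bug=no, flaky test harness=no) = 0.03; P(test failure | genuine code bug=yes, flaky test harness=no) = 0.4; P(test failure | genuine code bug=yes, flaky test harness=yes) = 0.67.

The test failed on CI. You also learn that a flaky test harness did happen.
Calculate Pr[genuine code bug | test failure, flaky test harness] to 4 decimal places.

Weight on genuine code bug=true, given the evidence: 0.67×0.09 = 0.060300
The normalizing constant is 0.53×0.91 + 0.67×0.09 = 0.542600
P(genuine code bug | test failure, flaky test harness) = 0.060300/0.542600 ≈ 0.1111

Pr[genuine code bug | test failure, flaky test harness] ≈ 0.1111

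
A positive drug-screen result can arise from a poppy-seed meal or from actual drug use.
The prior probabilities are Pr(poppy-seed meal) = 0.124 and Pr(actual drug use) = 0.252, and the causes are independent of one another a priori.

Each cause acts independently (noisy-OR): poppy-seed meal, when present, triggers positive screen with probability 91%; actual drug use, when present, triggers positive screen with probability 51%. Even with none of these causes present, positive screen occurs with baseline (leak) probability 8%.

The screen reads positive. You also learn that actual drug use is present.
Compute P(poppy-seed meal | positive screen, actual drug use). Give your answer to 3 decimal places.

Under noisy-OR, P(positive screen | causes) = 1 − (1−0.08)·∏(1−qᵢ) over the active causes.
P(positive screen | actual drug use) = 0.5492×0.876 + 0.959428×0.124 = 0.481099 + 0.118969 = 0.600068
Restricting to configurations with poppy-seed meal present: 0.959428×0.124 = 0.118969.
So P(poppy-seed meal | positive screen, actual drug use) = 0.118969/0.600068 ≈ 0.198.

P(poppy-seed meal | positive screen, actual drug use) ≈ 0.198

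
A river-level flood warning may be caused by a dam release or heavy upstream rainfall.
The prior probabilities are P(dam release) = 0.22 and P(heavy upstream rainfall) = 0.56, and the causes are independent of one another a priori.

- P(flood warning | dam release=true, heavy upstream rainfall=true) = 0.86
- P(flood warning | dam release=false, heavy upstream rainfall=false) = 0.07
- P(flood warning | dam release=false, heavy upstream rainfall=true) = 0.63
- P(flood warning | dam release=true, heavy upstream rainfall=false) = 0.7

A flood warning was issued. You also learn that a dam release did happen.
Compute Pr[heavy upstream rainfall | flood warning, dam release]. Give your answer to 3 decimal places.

Sum P(flood warning|·) weighted by the priors over both values of heavy upstream rainfall:
  P(flood warning | dam release) = 0.7*0.44 + 0.86*0.56
        = 0.308000 + 0.481600 = 0.789600
Keeping only the heavy upstream rainfall-present terms gives 0.481600, so
  P(heavy upstream rainfall | flood warning, dam release) = 0.481600 / 0.789600 ≈ 0.610

Pr[heavy upstream rainfall | flood warning, dam release] ≈ 0.610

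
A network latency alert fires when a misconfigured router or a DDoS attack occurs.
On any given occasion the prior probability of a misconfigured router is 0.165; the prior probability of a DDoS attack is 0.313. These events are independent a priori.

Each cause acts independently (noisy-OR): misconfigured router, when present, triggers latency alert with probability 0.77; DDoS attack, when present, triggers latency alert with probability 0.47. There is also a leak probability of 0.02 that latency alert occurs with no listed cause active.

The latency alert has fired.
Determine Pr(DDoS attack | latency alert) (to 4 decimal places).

Pr(DDoS attack | latency alert) ≈ 0.6328

Under noisy-OR, P(latency alert | causes) = 1 − (1−0.02)·∏(1−qᵢ) over the active causes.
P(latency alert) = 0.02·0.835·0.687 + 0.4806·0.835·0.313 + 0.7746·0.165·0.687 + 0.880538·0.165·0.313 = 0.011473 + 0.125607 + 0.087805 + 0.045475 = 0.270360
The DDoS attack-present share is 0.125607 + 0.045475 = 0.171082.
So P(DDoS attack | latency alert) = 0.171082/0.270360 ≈ 0.6328.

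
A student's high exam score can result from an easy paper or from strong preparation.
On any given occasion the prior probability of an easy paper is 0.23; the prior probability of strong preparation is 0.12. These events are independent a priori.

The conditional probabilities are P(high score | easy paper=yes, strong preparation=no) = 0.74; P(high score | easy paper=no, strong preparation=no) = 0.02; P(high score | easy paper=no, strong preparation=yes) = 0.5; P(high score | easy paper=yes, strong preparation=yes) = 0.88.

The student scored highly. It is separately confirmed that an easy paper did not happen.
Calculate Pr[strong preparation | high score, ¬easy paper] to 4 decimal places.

Pr[strong preparation | high score, ¬easy paper] ≈ 0.7732

Sum P(high score|·) weighted by the priors over both values of strong preparation:
  P(high score | ¬easy paper) = 0.02×0.88 + 0.5×0.12
        = 0.017600 + 0.060000 = 0.077600
The terms with strong preparation present sum to 0.060000, so
  P(strong preparation | high score, ¬easy paper) = 0.060000 / 0.077600 ≈ 0.7732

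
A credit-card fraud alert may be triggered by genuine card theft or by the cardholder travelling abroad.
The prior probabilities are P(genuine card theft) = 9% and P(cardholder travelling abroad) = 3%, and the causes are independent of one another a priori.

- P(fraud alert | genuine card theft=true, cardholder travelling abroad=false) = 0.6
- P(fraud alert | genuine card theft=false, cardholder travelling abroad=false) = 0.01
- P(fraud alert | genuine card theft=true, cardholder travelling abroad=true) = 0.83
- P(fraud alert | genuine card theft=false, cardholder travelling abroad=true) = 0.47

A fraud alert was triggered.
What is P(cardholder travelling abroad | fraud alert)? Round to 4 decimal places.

Weight on cardholder travelling abroad=true, given the evidence: 0.012831 + 0.002241 = 0.015072
The normalizing constant is 0.01×0.91×0.97 + 0.47×0.91×0.03 + 0.6×0.09×0.97 + 0.83×0.09×0.03 = 0.076279
P(cardholder travelling abroad | fraud alert) = 0.015072/0.076279 ≈ 0.1976

P(cardholder travelling abroad | fraud alert) ≈ 0.1976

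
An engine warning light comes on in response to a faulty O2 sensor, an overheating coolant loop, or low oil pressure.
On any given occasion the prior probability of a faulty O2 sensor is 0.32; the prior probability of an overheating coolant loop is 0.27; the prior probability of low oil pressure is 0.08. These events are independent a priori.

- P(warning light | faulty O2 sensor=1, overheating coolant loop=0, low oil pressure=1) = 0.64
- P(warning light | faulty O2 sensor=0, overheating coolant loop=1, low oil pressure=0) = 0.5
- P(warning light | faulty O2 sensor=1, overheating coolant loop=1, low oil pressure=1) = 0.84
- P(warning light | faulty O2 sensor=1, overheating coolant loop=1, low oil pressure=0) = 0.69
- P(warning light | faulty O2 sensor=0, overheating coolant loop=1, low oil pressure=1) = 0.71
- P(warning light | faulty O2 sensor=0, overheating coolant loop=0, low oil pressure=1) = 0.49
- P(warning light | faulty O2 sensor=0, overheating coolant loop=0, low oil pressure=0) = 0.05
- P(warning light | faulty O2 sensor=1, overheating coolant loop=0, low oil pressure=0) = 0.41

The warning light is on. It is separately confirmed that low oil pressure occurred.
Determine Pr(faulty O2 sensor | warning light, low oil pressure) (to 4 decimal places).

Pr(faulty O2 sensor | warning light, low oil pressure) ≈ 0.3728

P(warning light | low oil pressure) = 0.49×0.68×0.73 + 0.71×0.68×0.27 + 0.64×0.32×0.73 + 0.84×0.32×0.27 = 0.243236 + 0.130356 + 0.149504 + 0.072576 = 0.595672
The faulty O2 sensor-present share is 0.149504 + 0.072576 = 0.222080.
P(faulty O2 sensor | warning light, low oil pressure) = 0.222080 / 0.595672 ≈ 0.3728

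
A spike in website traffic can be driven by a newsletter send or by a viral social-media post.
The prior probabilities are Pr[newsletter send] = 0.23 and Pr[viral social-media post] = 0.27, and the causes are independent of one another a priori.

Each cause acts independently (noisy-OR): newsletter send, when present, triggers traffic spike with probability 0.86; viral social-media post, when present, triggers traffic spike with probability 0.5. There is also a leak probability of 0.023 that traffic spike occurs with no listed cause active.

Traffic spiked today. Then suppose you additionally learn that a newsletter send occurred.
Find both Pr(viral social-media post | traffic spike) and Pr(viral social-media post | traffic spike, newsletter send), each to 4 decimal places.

Under noisy-OR, P(traffic spike | causes) = 1 − (1−0.023)·∏(1−qᵢ) over the active causes.
Enumerate the 4 (newsletter send, viral social-media post) configurations and weight by the priors:
  P(traffic spike) = 0.023·0.77·0.73 + 0.5115·0.77·0.27 + 0.86322·0.23·0.73 + 0.93161·0.23·0.27
        = 0.012928 + 0.106341 + 0.144935 + 0.057853 = 0.322057
Configurations with viral social-media post contribute 0.164194, so
  P(viral social-media post | traffic spike) = 0.164194 / 0.322057 ≈ 0.5098

Now also conditioning on newsletter send=true:
Numerator (weight on configurations with viral social-media post): 0.93161×0.27 = 0.251535
Normalizer over all consistent configurations: 0.86322×0.73 + 0.93161×0.27 = 0.881686
Posterior = 0.251535 / 0.881686 ≈ 0.2853

Pr(viral social-media post | traffic spike) ≈ 0.5098; Pr(viral social-media post | traffic spike, newsletter send) ≈ 0.2853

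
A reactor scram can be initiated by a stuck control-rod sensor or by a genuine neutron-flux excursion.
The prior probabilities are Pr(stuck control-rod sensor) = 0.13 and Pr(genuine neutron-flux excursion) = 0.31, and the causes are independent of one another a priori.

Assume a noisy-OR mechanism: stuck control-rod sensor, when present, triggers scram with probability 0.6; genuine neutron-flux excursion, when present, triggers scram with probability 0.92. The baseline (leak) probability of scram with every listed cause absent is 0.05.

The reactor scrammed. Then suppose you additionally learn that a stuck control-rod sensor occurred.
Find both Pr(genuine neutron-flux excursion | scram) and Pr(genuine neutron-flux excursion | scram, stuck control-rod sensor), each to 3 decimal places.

Under noisy-OR, P(scram | causes) = 1 − (1−0.05)·∏(1−qᵢ) over the active causes.
Numerator (weight on configurations with genuine neutron-flux excursion): 0.249203 + 0.039075 = 0.288278
The normalizing constant is 0.05*0.87*0.69 + 0.924*0.87*0.31 + 0.62*0.13*0.69 + 0.9696*0.13*0.31 = 0.373907
Posterior = 0.288278 / 0.373907 ≈ 0.771

Now also conditioning on stuck control-rod sensor=true:
By total probability over both values of genuine neutron-flux excursion:
  P(scram | stuck control-rod sensor) = 0.62*0.69 + 0.9696*0.31
        = 0.427800 + 0.300576 = 0.728376
The terms with genuine neutron-flux excursion present sum to 0.300576, so
  P(genuine neutron-flux excursion | scram, stuck control-rod sensor) = 0.300576 / 0.728376 ≈ 0.413

Pr(genuine neutron-flux excursion | scram) ≈ 0.771; Pr(genuine neutron-flux excursion | scram, stuck control-rod sensor) ≈ 0.413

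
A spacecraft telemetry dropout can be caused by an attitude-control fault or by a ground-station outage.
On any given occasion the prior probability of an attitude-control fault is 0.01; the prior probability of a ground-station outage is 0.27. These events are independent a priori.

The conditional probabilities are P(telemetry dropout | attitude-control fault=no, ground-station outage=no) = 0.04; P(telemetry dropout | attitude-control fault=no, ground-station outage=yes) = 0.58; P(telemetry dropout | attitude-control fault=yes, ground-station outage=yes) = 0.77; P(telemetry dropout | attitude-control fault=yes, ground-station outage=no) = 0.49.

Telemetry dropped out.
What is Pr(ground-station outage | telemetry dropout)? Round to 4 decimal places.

Pr(ground-station outage | telemetry dropout) ≈ 0.8287

By total probability over the 4 (attitude-control fault, ground-station outage) configurations:
  P(telemetry dropout) = 0.04·0.99·0.73 + 0.58·0.99·0.27 + 0.49·0.01·0.73 + 0.77·0.01·0.27
        = 0.028908 + 0.155034 + 0.003577 + 0.002079 = 0.189598
The terms with ground-station outage present sum to 0.157113, so
  P(ground-station outage | telemetry dropout) = 0.157113 / 0.189598 ≈ 0.8287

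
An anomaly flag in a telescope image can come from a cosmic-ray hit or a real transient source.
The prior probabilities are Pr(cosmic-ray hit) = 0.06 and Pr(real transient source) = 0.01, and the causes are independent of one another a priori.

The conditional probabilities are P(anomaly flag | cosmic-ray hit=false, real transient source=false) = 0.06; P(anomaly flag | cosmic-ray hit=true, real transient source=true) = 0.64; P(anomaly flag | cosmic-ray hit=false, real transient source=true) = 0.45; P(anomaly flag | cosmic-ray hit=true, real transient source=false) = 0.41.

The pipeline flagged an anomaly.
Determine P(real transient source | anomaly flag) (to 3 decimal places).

Numerator (weight on configurations with real transient source): 0.004230 + 0.000384 = 0.004614
Denominator P(anomaly flag): 0.06×0.94×0.99 + 0.45×0.94×0.01 + 0.41×0.06×0.99 + 0.64×0.06×0.01 = 0.084804
Posterior = 0.004614 / 0.084804 ≈ 0.054

P(real transient source | anomaly flag) ≈ 0.054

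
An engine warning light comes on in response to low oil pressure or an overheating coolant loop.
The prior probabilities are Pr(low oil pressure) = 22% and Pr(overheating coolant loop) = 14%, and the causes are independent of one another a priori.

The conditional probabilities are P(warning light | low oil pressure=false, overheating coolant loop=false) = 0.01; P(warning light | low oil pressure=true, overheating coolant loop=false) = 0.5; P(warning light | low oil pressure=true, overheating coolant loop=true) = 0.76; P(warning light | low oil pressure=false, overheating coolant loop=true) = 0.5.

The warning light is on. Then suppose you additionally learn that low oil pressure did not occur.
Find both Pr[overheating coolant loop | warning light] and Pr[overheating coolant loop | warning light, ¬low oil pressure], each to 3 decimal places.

For the numerator, keep only overheating coolant loop=true terms: 0.054600 + 0.023408 = 0.078008
Denominator P(warning light): 0.01·0.78·0.86 + 0.5·0.78·0.14 + 0.5·0.22·0.86 + 0.76·0.22·0.14 = 0.179316
P(overheating coolant loop | warning light) = 0.078008/0.179316 ≈ 0.435

With the extra evidence:
Sum P(warning light|·) weighted by the priors over both values of overheating coolant loop:
  P(warning light | ¬low oil pressure) = 0.01*0.86 + 0.5*0.14
        = 0.008600 + 0.070000 = 0.078600
Keeping only the overheating coolant loop-present terms gives 0.070000, so
  P(overheating coolant loop | warning light, ¬low oil pressure) = 0.070000 / 0.078600 ≈ 0.891
Ruling out low oil pressure raises the posterior on overheating coolant loop — the flip side of explaining away.

Pr[overheating coolant loop | warning light] ≈ 0.435; Pr[overheating coolant loop | warning light, ¬low oil pressure] ≈ 0.891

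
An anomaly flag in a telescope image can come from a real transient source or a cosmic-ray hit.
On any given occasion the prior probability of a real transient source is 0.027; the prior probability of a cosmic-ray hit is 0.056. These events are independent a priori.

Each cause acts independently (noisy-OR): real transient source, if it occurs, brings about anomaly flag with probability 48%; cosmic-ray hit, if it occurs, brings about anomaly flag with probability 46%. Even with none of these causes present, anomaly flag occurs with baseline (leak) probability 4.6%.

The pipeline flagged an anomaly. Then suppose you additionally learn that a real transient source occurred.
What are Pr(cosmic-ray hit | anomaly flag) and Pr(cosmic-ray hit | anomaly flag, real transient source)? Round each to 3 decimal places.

Under noisy-OR, P(anomaly flag | causes) = 1 − (1−0.046)·∏(1−qᵢ) over the active causes.
P(anomaly flag) = 0.046·0.973·0.944 + 0.48484·0.973·0.056 + 0.50392·0.027·0.944 + 0.732117·0.027·0.056 = 0.042252 + 0.026418 + 0.012844 + 0.001107 = 0.082621
The cosmic-ray hit-present share is 0.026418 + 0.001107 = 0.027525.
Hence the posterior is 0.027525/0.082621 ≈ 0.333.

With the extra evidence:
By total probability over both values of cosmic-ray hit:
  P(anomaly flag | real transient source) = 0.50392×0.944 + 0.732117×0.056
        = 0.475700 + 0.040999 = 0.516699
Configurations with cosmic-ray hit contribute 0.040999, so
  P(cosmic-ray hit | anomaly flag, real transient source) = 0.040999 / 0.516699 ≈ 0.079

Pr(cosmic-ray hit | anomaly flag) ≈ 0.333; Pr(cosmic-ray hit | anomaly flag, real transient source) ≈ 0.079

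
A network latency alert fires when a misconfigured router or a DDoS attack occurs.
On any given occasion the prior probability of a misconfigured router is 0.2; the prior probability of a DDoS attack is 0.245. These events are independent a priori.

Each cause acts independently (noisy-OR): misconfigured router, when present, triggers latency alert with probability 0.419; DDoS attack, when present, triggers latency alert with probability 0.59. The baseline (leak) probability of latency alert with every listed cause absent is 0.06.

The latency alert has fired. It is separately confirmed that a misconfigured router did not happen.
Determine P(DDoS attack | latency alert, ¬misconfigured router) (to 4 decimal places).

Under noisy-OR, P(latency alert | causes) = 1 − (1−0.06)·∏(1−qᵢ) over the active causes.
By total probability over both values of DDoS attack:
  P(latency alert | ¬misconfigured router) = 0.06*0.755 + 0.6146*0.245
        = 0.045300 + 0.150577 = 0.195877
Keeping only the DDoS attack-present terms gives 0.150577, so
  P(DDoS attack | latency alert, ¬misconfigured router) = 0.150577 / 0.195877 ≈ 0.7687

P(DDoS attack | latency alert, ¬misconfigured router) ≈ 0.7687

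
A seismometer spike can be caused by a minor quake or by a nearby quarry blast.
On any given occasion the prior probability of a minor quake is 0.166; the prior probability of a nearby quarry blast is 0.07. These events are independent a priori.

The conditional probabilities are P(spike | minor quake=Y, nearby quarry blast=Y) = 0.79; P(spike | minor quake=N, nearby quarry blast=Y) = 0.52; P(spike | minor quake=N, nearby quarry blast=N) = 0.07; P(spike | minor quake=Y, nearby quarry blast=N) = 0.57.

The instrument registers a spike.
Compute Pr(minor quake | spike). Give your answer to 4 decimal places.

Sum P(spike|·) weighted by the priors over the 4 (minor quake, nearby quarry blast) configurations:
  P(spike) = 0.07·0.834·0.93 + 0.52·0.834·0.07 + 0.57·0.166·0.93 + 0.79·0.166·0.07
        = 0.054293 + 0.030358 + 0.087997 + 0.009180 = 0.181828
The terms with minor quake present sum to 0.097177, so
  P(minor quake | spike) = 0.097177 / 0.181828 ≈ 0.5344

Pr(minor quake | spike) ≈ 0.5344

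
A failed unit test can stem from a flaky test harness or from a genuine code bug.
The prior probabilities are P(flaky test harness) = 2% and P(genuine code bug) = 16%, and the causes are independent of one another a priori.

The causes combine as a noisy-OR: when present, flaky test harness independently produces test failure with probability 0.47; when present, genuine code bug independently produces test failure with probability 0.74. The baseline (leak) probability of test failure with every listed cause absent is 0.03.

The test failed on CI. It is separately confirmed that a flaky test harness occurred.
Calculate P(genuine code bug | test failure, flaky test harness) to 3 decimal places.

P(genuine code bug | test failure, flaky test harness) ≈ 0.254

Under noisy-OR, P(test failure | causes) = 1 − (1−0.03)·∏(1−qᵢ) over the active causes.
Weight on genuine code bug=true, given the evidence: 0.866334*0.16 = 0.138613
Normalizer over all consistent configurations: 0.4859*0.84 + 0.866334*0.16 = 0.546769
Posterior = 0.138613 / 0.546769 ≈ 0.254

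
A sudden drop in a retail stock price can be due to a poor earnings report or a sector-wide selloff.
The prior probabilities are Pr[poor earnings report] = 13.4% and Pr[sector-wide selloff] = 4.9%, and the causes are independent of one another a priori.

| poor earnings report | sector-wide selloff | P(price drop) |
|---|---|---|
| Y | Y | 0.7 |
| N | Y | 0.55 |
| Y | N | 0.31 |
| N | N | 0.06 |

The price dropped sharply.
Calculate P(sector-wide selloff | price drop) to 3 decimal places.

Sum P(price drop|·) weighted by the priors over the 4 (poor earnings report, sector-wide selloff) configurations:
  P(price drop) = 0.06·0.866·0.951 + 0.55·0.866·0.049 + 0.31·0.134·0.951 + 0.7·0.134·0.049
        = 0.049414 + 0.023339 + 0.039505 + 0.004596 = 0.116854
Configurations with sector-wide selloff contribute 0.027935, so
  P(sector-wide selloff | price drop) = 0.027935 / 0.116854 ≈ 0.239

P(sector-wide selloff | price drop) ≈ 0.239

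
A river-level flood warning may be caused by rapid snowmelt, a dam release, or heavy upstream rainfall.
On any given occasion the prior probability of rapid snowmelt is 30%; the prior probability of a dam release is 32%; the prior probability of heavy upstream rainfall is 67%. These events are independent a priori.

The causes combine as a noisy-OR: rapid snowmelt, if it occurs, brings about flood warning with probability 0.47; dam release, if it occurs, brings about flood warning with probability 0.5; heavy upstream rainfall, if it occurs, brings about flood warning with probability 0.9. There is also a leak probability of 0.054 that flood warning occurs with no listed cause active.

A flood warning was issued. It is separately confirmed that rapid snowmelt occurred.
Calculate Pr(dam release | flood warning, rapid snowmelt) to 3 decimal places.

Pr(dam release | flood warning, rapid snowmelt) ≈ 0.346

Under noisy-OR, P(flood warning | causes) = 1 − (1−0.054)·∏(1−qᵢ) over the active causes.
Numerator (weight on configurations with dam release): 0.079127 + 0.209025 = 0.288152
The normalizing constant is 0.49862·0.68·0.33 + 0.949862·0.68·0.67 + 0.74931·0.32·0.33 + 0.974931·0.32·0.67 = 0.832799
Posterior = 0.288152 / 0.832799 ≈ 0.346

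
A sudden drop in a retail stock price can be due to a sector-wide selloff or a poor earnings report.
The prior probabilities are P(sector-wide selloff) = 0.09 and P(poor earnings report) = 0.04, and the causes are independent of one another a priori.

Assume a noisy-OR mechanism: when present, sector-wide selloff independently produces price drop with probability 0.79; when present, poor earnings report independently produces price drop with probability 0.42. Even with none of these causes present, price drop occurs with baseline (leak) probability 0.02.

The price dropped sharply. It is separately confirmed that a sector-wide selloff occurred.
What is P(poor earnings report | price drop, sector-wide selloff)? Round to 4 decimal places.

Under noisy-OR, P(price drop | causes) = 1 − (1−0.02)·∏(1−qᵢ) over the active causes.
P(price drop | sector-wide selloff) = 0.7942×0.96 + 0.880636×0.04 = 0.762432 + 0.035225 = 0.797657
The poor earnings report-present share is 0.880636×0.04 = 0.035225.
P(poor earnings report | price drop, sector-wide selloff) = 0.035225 / 0.797657 ≈ 0.0442

P(poor earnings report | price drop, sector-wide selloff) ≈ 0.0442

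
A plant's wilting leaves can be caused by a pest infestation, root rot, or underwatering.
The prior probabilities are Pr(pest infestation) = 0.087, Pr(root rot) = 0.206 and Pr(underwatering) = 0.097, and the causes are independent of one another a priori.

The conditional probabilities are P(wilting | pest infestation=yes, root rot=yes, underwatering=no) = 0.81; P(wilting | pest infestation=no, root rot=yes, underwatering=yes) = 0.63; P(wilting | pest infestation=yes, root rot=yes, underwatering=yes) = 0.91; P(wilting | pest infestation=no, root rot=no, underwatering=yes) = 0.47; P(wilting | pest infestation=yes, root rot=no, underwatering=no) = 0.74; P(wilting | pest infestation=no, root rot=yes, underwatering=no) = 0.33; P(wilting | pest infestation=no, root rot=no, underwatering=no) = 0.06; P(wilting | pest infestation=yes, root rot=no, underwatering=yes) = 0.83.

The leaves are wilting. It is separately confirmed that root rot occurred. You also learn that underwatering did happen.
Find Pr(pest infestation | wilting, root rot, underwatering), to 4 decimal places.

P(wilting | root rot, underwatering) = 0.63·0.913 + 0.91·0.087 = 0.575190 + 0.079170 = 0.654360
Of this, 0.079170 comes from 0.91·0.087 (the pest infestation=true cases).
P(pest infestation | wilting, root rot, underwatering) = 0.079170 / 0.654360 ≈ 0.1210

Pr(pest infestation | wilting, root rot, underwatering) ≈ 0.1210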